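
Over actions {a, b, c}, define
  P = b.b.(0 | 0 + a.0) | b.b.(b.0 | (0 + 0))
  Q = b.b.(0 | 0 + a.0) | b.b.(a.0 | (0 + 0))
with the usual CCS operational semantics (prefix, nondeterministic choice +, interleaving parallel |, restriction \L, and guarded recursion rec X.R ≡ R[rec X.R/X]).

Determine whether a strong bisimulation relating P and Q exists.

P's transition system — 16 states:
  p0 = b.b.(0 | 0 + a.0) | b.b.(b.0 | (0 + 0)) has moves --b--▸ p1, --b--▸ p2
  p1 = b.(0 | 0 + a.0) | b.b.(b.0 | (0 + 0)) has moves --b--▸ p3, --b--▸ p4
  p2 = b.b.(0 | 0 + a.0) | b.(b.0 | (0 + 0)) has moves --b--▸ p4, --b--▸ p5
  p3 = (0 | 0 + a.0) | b.b.(b.0 | (0 + 0)) has moves --a--▸ p6, --b--▸ p7
  p4 = b.(0 | 0 + a.0) | b.(b.0 | (0 + 0)) has moves --b--▸ p7, --b--▸ p8
  p5 = b.b.(0 | 0 + a.0) | (b.0 | (0 + 0)) has moves --b--▸ p8, --b--▸ p9
  p6 = 0 | b.b.(b.0 | (0 + 0)) has moves --b--▸ p10
  p7 = (0 | 0 + a.0) | b.(b.0 | (0 + 0)) has moves --a--▸ p10, --b--▸ p11
  p8 = b.(0 | 0 + a.0) | (b.0 | (0 + 0)) has moves --b--▸ p11, --b--▸ p12
  p9 = b.b.(0 | 0 + a.0) | (0 | (0 + 0)) has moves --b--▸ p12
  p10 = 0 | b.(b.0 | (0 + 0)) has moves --b--▸ p13
  p11 = (0 | 0 + a.0) | (b.0 | (0 + 0)) has moves --a--▸ p13, --b--▸ p14
  p12 = b.(0 | 0 + a.0) | (0 | (0 + 0)) has moves --b--▸ p14
  p13 = 0 | (b.0 | (0 + 0)) has moves --b--▸ p15
  p14 = (0 | 0 + a.0) | (0 | (0 + 0)) has moves --a--▸ p15
  p15 = 0 | (0 | (0 + 0)) has moves deadlocked
Q's transition system — 16 states:
  q0 = b.b.(0 | 0 + a.0) | b.b.(a.0 | (0 + 0)) has moves --b--▸ q1, --b--▸ q2
  q1 = b.(0 | 0 + a.0) | b.b.(a.0 | (0 + 0)) has moves --b--▸ q3, --b--▸ q4
  q2 = b.b.(0 | 0 + a.0) | b.(a.0 | (0 + 0)) has moves --b--▸ q4, --b--▸ q5
  q3 = (0 | 0 + a.0) | b.b.(a.0 | (0 + 0)) has moves --a--▸ q6, --b--▸ q7
  q4 = b.(0 | 0 + a.0) | b.(a.0 | (0 + 0)) has moves --b--▸ q7, --b--▸ q8
  q5 = b.b.(0 | 0 + a.0) | (a.0 | (0 + 0)) has moves --a--▸ q9, --b--▸ q8
  q6 = 0 | b.b.(a.0 | (0 + 0)) has moves --b--▸ q10
  q7 = (0 | 0 + a.0) | b.(a.0 | (0 + 0)) has moves --a--▸ q10, --b--▸ q11
  q8 = b.(0 | 0 + a.0) | (a.0 | (0 + 0)) has moves --a--▸ q12, --b--▸ q11
  q9 = b.b.(0 | 0 + a.0) | (0 | (0 + 0)) has moves --b--▸ q12
  q10 = 0 | b.(a.0 | (0 + 0)) has moves --b--▸ q13
  q11 = (0 | 0 + a.0) | (a.0 | (0 + 0)) has moves --a--▸ q13, --a--▸ q14
  q12 = b.(0 | 0 + a.0) | (0 | (0 + 0)) has moves --b--▸ q14
  q13 = 0 | (a.0 | (0 + 0)) has moves --a--▸ q15
  q14 = (0 | 0 + a.0) | (0 | (0 + 0)) has moves --a--▸ q15
  q15 = 0 | (0 | (0 + 0)) has moves deadlocked
Coarsest stable partition (strong bisimilarity classes):
  B0 = {p0}
  B1 = {p1}
  B2 = {p4}
  B3 = {p8}
  B4 = {p11}
  B5 = {p13}
  B6 = {p15, q15}
  B7 = {p14, q13, q14}
  B8 = {p12, q10, q12}
  B9 = {p7}
  B10 = {p10}
  B11 = {p3}
  B12 = {p6}
  B13 = {p2}
  B14 = {p5}
  B15 = {p9, q6, q9}
  B16 = {q0}
  B17 = {q1, q2}
  B18 = {q4}
  B19 = {q7, q8}
  B20 = {q11}
  B21 = {q3, q5}
p0 ∈ B0, q0 ∈ B16 → different blocks

not bisimilar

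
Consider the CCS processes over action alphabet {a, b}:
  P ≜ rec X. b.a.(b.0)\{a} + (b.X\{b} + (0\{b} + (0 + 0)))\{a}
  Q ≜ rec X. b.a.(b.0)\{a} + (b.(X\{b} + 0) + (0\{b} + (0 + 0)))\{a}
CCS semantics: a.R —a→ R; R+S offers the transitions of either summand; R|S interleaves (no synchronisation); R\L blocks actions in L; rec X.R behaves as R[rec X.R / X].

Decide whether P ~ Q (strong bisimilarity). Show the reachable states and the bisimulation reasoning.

YES

Reachable graph of P (5 states):
  u0 = rec X. b.a.(b.0)\{a} + (b.X\{b} + (0\{b} + (0 + 0)))\{a} → =b=> u1, =b=> u2
  u1 = (rec X. b.a.(b.0)\{a} + (b.X\{b} + (0\{b} + (0 + 0)))\{a})\{b}\{a} → stopped
  u2 = a.(b.0)\{a} → =a=> u3
  u3 = (b.0)\{a} → =b=> u4
  u4 = 0\{a} → stopped
Reachable graph of Q (5 states):
  v0 = rec X. b.a.(b.0)\{a} + (b.(X\{b} + 0) + (0\{b} + (0 + 0)))\{a} → =b=> v1, =b=> v2
  v1 = ((rec X. b.a.(b.0)\{a} + (b.(X\{b} + 0) + (0\{b} + (0 + 0)))\{a})\{b} + 0)\{a} → stopped
  v2 = a.(b.0)\{a} → =a=> v3
  v3 = (b.0)\{a} → =b=> v4
  v4 = 0\{a} → stopped
Bisimilarity quotient blocks:
  B0 = {u0, v0}
  B1 = {u1, u4, v1, v4}
  B2 = {u2, v2}
  B3 = {u3, v3}
u0 ∈ B0, v0 ∈ B0 → same block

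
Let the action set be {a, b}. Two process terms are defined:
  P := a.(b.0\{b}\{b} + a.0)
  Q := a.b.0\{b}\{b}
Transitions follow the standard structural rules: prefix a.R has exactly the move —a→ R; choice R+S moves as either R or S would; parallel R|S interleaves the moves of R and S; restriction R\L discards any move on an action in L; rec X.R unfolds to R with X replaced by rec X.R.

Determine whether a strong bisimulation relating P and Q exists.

LTS(P): 4 reachable states
  s0 = a.(b.0\{b}\{b} + a.0) :: -a-> s1
  s1 = b.0\{b}\{b} + a.0 :: -a-> s2, -b-> s3
  s2 = 0 :: deadlocked
  s3 = 0\{b}\{b} :: deadlocked
LTS(Q): 3 reachable states
  t0 = a.b.0\{b}\{b} :: -a-> t1
  t1 = b.0\{b}\{b} :: -b-> t2
  t2 = 0\{b}\{b} :: deadlocked
Coarsest stable partition (strong bisimilarity classes):
  B0 = {s0}
  B1 = {s1}
  B2 = {s2, s3, t2}
  B3 = {t0}
  B4 = {t1}
s0 ∈ B0, t0 ∈ B3 → different blocks

P ≁ Q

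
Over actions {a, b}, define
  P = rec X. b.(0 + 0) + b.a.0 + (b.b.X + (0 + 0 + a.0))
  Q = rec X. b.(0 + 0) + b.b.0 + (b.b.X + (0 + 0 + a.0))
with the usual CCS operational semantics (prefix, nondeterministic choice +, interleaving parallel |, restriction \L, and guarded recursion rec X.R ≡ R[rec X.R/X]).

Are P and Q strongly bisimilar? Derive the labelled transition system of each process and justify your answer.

P ≁ Q

LTS(P): 5 reachable states
  s0 = rec X. b.(0 + 0) + b.a.0 + (b.b.X + (0 + 0 + a.0)) has moves --a--▸ s1, --b--▸ s2, --b--▸ s3, --b--▸ s4
  s1 = 0 has moves (no moves)
  s2 = 0 + 0 has moves (no moves)
  s3 = a.0 has moves --a--▸ s1
  s4 = b.(rec X. b.(0 + 0) + b.a.0 + (b.b.X + (0 + 0 + a.0))) has moves --b--▸ s0
LTS(Q): 5 reachable states
  t0 = rec X. b.(0 + 0) + b.b.0 + (b.b.X + (0 + 0 + a.0)) has moves --a--▸ t1, --b--▸ t2, --b--▸ t3, --b--▸ t4
  t1 = 0 has moves (no moves)
  t2 = 0 + 0 has moves (no moves)
  t3 = b.(rec X. b.(0 + 0) + b.b.0 + (b.b.X + (0 + 0 + a.0))) has moves --b--▸ t0
  t4 = b.0 has moves --b--▸ t1
Coarsest stable partition (strong bisimilarity classes):
  B0 = {s0}
  B1 = {s1, s2, t1, t2}
  B2 = {s3}
  B3 = {s4}
  B4 = {t0}
  B5 = {t4}
  B6 = {t3}
s0 ∈ B0, t0 ∈ B4 → different blocks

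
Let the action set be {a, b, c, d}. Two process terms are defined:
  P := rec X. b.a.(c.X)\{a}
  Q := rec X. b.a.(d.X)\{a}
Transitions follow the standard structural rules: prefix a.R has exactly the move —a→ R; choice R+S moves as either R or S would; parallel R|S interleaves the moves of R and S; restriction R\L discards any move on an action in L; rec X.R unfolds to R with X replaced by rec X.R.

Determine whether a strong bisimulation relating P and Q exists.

not bisimilar

LTS(P): 5 reachable states
  u0 = rec X. b.a.(c.X)\{a} → -b-> u1
  u1 = a.(c.(rec X. b.a.(c.X)\{a}))\{a} → -a-> u2
  u2 = (c.(rec X. b.a.(c.X)\{a}))\{a} → -c-> u3
  u3 = (rec X. b.a.(c.X)\{a})\{a} → -b-> u4
  u4 = (a.(c.(rec X. b.a.(c.X)\{a}))\{a})\{a} → ·
LTS(Q): 5 reachable states
  v0 = rec X. b.a.(d.X)\{a} → -b-> v1
  v1 = a.(d.(rec X. b.a.(d.X)\{a}))\{a} → -a-> v2
  v2 = (d.(rec X. b.a.(d.X)\{a}))\{a} → -d-> v3
  v3 = (rec X. b.a.(d.X)\{a})\{a} → -b-> v4
  v4 = (a.(d.(rec X. b.a.(d.X)\{a}))\{a})\{a} → ·
Bisimilarity quotient blocks:
  B0 = {u0}
  B1 = {u1}
  B2 = {u2}
  B3 = {u3, v3}
  B4 = {u4, v4}
  B5 = {v0}
  B6 = {v1}
  B7 = {v2}
u0 ∈ B0, v0 ∈ B5 → different blocks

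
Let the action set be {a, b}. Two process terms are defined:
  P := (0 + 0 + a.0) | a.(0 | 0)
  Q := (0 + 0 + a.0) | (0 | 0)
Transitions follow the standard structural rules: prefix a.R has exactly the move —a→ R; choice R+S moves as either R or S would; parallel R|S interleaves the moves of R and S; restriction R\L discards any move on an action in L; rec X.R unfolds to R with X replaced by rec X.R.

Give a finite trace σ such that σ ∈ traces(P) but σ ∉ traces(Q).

aa

LTS(P): 4 reachable states
  m0 = (0 + 0 + a.0) | a.(0 | 0) → ··a··> m1, ··a··> m2
  m1 = (0 + 0 + a.0) | (0 | 0) → ··a··> m3
  m2 = 0 | a.(0 | 0) → ··a··> m3
  m3 = 0 | (0 | 0) → stopped
LTS(Q): 2 reachable states
  n0 = (0 + 0 + a.0) | (0 | 0) → ··a··> n1
  n1 = 0 | (0 | 0) → stopped
Trace ⟨aa⟩ through P, begin at {m0}:
  after a @ step 1: {m1, m2}
  after a @ step 2: {m3}
  ✓ P
Trace ⟨aa⟩ through Q, begin at {n0}:
  after a @ step 1: {n1}
  after a @ step 2: ∅  — Q cannot continue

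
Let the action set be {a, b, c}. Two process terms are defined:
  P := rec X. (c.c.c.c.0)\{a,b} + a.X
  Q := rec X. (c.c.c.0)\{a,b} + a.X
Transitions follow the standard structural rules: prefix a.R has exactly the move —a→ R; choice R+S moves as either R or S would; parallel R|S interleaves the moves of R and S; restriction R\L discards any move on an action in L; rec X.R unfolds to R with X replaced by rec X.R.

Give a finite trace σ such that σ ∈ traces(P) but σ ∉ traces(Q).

LTS(P): 5 reachable states
  p0 = rec X. (c.c.c.c.0)\{a,b} + a.X ⊢ —a→ p0, —c→ p1
  p1 = (c.c.c.0)\{a,b} ⊢ —c→ p2
  p2 = (c.c.0)\{a,b} ⊢ —c→ p3
  p3 = (c.0)\{a,b} ⊢ —c→ p4
  p4 = 0\{a,b} ⊢ ·
LTS(Q): 4 reachable states
  q0 = rec X. (c.c.c.0)\{a,b} + a.X ⊢ —a→ q0, —c→ q1
  q1 = (c.c.0)\{a,b} ⊢ —c→ q2
  q2 = (c.0)\{a,b} ⊢ —c→ q3
  q3 = 0\{a,b} ⊢ ·
Executing cccc from P (initial set {p0}):
  step 1 (c): {p1}
  step 2 (c): {p2}
  step 3 (c): {p3}
  step 4 (c): {p4}
  ✓ P
Executing cccc from Q (initial set {q0}):
  step 1 (c): {q1}
  step 2 (c): {q2}
  step 3 (c): {q3}
  step 4 (c): ∅ (Q stuck)

cccc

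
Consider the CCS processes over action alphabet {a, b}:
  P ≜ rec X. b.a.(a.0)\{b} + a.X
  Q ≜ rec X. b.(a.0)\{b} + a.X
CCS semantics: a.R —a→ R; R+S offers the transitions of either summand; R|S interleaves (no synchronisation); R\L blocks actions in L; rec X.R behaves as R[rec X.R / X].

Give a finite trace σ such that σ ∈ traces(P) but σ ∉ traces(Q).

P's transition system — 4 states:
  u0 = rec X. b.a.(a.0)\{b} + a.X ⊢ =a=> u0, =b=> u1
  u1 = a.(a.0)\{b} ⊢ =a=> u2
  u2 = (a.0)\{b} ⊢ =a=> u3
  u3 = 0\{b} ⊢ deadlocked
Q's transition system — 3 states:
  v0 = rec X. b.(a.0)\{b} + a.X ⊢ =a=> v0, =b=> v1
  v1 = (a.0)\{b} ⊢ =a=> v2
  v2 = 0\{b} ⊢ deadlocked
Trace ⟨baa⟩ through P, begin at {u0}:
  [1] b ⇒ {u1}
  [2] a ⇒ {u2}
  [3] a ⇒ {u3}
  — P admits the full trace.
Trace ⟨baa⟩ through Q, begin at {v0}:
  [1] b ⇒ {v1}
  [2] a ⇒ {v2}
  [3] a ⇒ ∅  — Q cannot continue

baa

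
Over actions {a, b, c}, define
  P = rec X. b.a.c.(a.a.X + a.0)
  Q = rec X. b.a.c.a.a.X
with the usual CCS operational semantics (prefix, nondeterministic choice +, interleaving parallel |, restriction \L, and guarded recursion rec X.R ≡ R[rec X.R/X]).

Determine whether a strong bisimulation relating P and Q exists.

not bisimilar

Reachable graph of P (6 states):
  p0 = rec X. b.a.c.(a.a.X + a.0) has moves --b--▸ p1
  p1 = a.c.(a.a.(rec X. b.a.c.(a.a.X + a.0)) + a.0) has moves --a--▸ p2
  p2 = c.(a.a.(rec X. b.a.c.(a.a.X + a.0)) + a.0) has moves --c--▸ p3
  p3 = a.a.(rec X. b.a.c.(a.a.X + a.0)) + a.0 has moves --a--▸ p4, --a--▸ p5
  p4 = 0 has moves deadlocked
  p5 = a.(rec X. b.a.c.(a.a.X + a.0)) has moves --a--▸ p0
Reachable graph of Q (5 states):
  q0 = rec X. b.a.c.a.a.X has moves --b--▸ q1
  q1 = a.c.a.a.(rec X. b.a.c.a.a.X) has moves --a--▸ q2
  q2 = c.a.a.(rec X. b.a.c.a.a.X) has moves --c--▸ q3
  q3 = a.a.(rec X. b.a.c.a.a.X) has moves --a--▸ q4
  q4 = a.(rec X. b.a.c.a.a.X) has moves --a--▸ q0
Partition-refinement fixed point:
  B0 = {p0}
  B1 = {p1}
  B2 = {p2}
  B3 = {p3}
  B4 = {p4}
  B5 = {p5}
  B6 = {q0}
  B7 = {q1}
  B8 = {q2}
  B9 = {q3}
  B10 = {q4}
p0 ∈ B0, q0 ∈ B6 → different blocks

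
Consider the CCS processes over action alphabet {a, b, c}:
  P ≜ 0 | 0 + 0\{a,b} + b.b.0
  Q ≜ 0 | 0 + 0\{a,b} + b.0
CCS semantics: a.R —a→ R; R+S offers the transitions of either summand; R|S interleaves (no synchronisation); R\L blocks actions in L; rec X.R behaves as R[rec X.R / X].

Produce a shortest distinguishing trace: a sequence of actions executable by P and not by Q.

bb

P's transition system — 3 states:
  p0 = 0 | 0 + 0\{a,b} + b.b.0 ⊢ --b--▸ p1
  p1 = b.0 ⊢ --b--▸ p2
  p2 = 0 ⊢ ·
Q's transition system — 2 states:
  q0 = 0 | 0 + 0\{a,b} + b.0 ⊢ --b--▸ q1
  q1 = 0 ⊢ ·
Executing bb from P (initial set {p0}):
  step 1 (b): {p1}
  step 2 (b): {p2}
  — P admits the full trace.
Executing bb from Q (initial set {q0}):
  step 1 (b): {q1}
  step 2 (b): no successor for Q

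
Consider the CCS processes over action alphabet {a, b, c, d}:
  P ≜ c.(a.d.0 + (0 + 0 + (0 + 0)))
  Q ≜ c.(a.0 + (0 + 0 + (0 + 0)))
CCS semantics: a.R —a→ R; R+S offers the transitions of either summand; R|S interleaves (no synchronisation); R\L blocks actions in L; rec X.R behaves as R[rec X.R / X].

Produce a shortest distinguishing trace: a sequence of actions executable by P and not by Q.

cad

P's transition system — 4 states:
  m0 = c.(a.d.0 + (0 + 0 + (0 + 0))) has moves -c-> m1
  m1 = a.d.0 + (0 + 0 + (0 + 0)) has moves -a-> m2
  m2 = d.0 has moves -d-> m3
  m3 = 0 has moves deadlocked
Q's transition system — 3 states:
  n0 = c.(a.0 + (0 + 0 + (0 + 0))) has moves -c-> n1
  n1 = a.0 + (0 + 0 + (0 + 0)) has moves -a-> n2
  n2 = 0 has moves deadlocked
Executing cad from P (initial set {m0}):
  [1] c ⇒ {m1}
  [2] a ⇒ {m2}
  [3] d ⇒ {m3}
  ✓ P
Executing cad from Q (initial set {n0}):
  [1] c ⇒ {n1}
  [2] a ⇒ {n2}
  [3] d ⇒ no successor for Q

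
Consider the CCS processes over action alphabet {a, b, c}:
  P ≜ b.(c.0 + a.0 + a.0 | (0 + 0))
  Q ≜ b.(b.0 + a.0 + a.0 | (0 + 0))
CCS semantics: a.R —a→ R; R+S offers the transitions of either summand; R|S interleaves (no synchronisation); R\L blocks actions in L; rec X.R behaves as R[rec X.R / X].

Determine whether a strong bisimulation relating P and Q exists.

NO

P's transition system — 4 states:
  p0 = b.(c.0 + a.0 + a.0 | (0 + 0)) → =b=> p1
  p1 = c.0 + a.0 + a.0 | (0 + 0) → =a=> p2, =a=> p3, =c=> p2
  p2 = 0 → ·
  p3 = 0 | (0 + 0) → ·
Q's transition system — 4 states:
  q0 = b.(b.0 + a.0 + a.0 | (0 + 0)) → =b=> q1
  q1 = b.0 + a.0 + a.0 | (0 + 0) → =a=> q2, =a=> q3, =b=> q2
  q2 = 0 → ·
  q3 = 0 | (0 + 0) → ·
Bisimilarity quotient blocks:
  B0 = {p0}
  B1 = {p1}
  B2 = {p2, p3, q2, q3}
  B3 = {q0}
  B4 = {q1}
p0 ∈ B0, q0 ∈ B3 → different blocks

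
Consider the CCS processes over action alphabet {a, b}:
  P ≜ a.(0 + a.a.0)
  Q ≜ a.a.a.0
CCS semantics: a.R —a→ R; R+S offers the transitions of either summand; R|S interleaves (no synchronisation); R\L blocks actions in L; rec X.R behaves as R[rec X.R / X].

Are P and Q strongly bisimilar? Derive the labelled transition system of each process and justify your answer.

LTS(P): 4 reachable states
  p0 = a.(0 + a.a.0) has moves -a-> p1
  p1 = 0 + a.a.0 has moves -a-> p2
  p2 = a.0 has moves -a-> p3
  p3 = 0 has moves stopped
LTS(Q): 4 reachable states
  q0 = a.a.a.0 has moves -a-> q1
  q1 = a.a.0 has moves -a-> q2
  q2 = a.0 has moves -a-> q3
  q3 = 0 has moves stopped
Partition-refinement fixed point:
  B0 = {p0, q0}
  B1 = {p1, q1}
  B2 = {p2, q2}
  B3 = {p3, q3}
p0 ∈ B0, q0 ∈ B0 → same block

P ~ Q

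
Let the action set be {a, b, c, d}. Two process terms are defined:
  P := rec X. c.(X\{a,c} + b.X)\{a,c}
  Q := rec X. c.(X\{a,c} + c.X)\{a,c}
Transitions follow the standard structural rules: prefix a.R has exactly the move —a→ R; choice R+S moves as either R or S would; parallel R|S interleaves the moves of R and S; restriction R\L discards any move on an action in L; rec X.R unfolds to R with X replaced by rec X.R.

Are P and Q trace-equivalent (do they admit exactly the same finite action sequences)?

traces(P) ≠ traces(Q) — witness ⟨cb⟩

P's transition system — 3 states:
  s0 = rec X. c.(X\{a,c} + b.X)\{a,c} :: —c→ s1
  s1 = ((rec X. c.(X\{a,c} + b.X)\{a,c})\{a,c} + b.(rec X. c.(X\{a,c} + b.X)\{a,c}))\{a,c} :: —b→ s2
  s2 = (rec X. c.(X\{a,c} + b.X)\{a,c})\{a,c} :: stopped
Q's transition system — 2 states:
  t0 = rec X. c.(X\{a,c} + c.X)\{a,c} :: —c→ t1
  t1 = ((rec X. c.(X\{a,c} + c.X)\{a,c})\{a,c} + c.(rec X. c.(X\{a,c} + c.X)\{a,c}))\{a,c} :: stopped
Run σ = ⟨cb⟩ on P: start {s0}
  step 1 (c): {s1}
  step 2 (b): {s2}
  ✓ P
Run σ = ⟨cb⟩ on Q: start {t0}
  step 1 (c): {t1}
  step 2 (b): ∅  — Q cannot continue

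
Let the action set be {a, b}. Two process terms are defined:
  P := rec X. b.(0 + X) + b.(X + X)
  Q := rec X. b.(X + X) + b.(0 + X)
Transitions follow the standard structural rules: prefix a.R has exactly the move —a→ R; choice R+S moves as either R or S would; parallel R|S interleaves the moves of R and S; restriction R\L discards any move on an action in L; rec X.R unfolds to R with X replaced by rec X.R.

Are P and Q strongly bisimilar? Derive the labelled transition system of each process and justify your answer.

P ~ Q

P's transition system — 3 states:
  p0 = rec X. b.(0 + X) + b.(X + X) ⊢ —b→ p1, —b→ p2
  p1 = (rec X. b.(0 + X) + b.(X + X)) + (rec X. b.(0 + X) + b.(X + X)) ⊢ —b→ p1, —b→ p2
  p2 = 0 + (rec X. b.(0 + X) + b.(X + X)) ⊢ —b→ p1, —b→ p2
Q's transition system — 3 states:
  q0 = rec X. b.(X + X) + b.(0 + X) ⊢ —b→ q1, —b→ q2
  q1 = (rec X. b.(X + X) + b.(0 + X)) + (rec X. b.(X + X) + b.(0 + X)) ⊢ —b→ q1, —b→ q2
  q2 = 0 + (rec X. b.(X + X) + b.(0 + X)) ⊢ —b→ q1, —b→ q2
Bisimilarity quotient blocks:
  B0 = {p0, p1, p2, q0, q1, q2}
p0 ∈ B0, q0 ∈ B0 → same block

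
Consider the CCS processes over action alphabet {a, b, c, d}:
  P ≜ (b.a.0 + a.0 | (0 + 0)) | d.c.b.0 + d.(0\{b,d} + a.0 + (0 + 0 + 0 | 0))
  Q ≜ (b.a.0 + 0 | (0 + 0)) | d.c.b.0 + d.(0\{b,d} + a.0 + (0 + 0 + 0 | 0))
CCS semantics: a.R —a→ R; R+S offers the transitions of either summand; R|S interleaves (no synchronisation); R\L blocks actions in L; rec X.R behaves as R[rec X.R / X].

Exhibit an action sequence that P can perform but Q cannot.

a

P's transition system — 18 states:
  p0 = (b.a.0 + a.0 | (0 + 0)) | d.c.b.0 + d.(0\{b,d} + a.0 + (0 + 0 + 0 | 0)) has moves —a→ p1, —b→ p2, —d→ p3, —d→ p4
  p1 = 0 | (0 + 0) | d.c.b.0 has moves —d→ p5
  p2 = a.0 | d.c.b.0 has moves —a→ p6, —d→ p7
  p3 = (b.a.0 + a.0 | (0 + 0)) | c.b.0 has moves —a→ p5, —b→ p7, —c→ p8
  p4 = 0\{b,d} + a.0 + (0 + 0 + 0 | 0) has moves —a→ p9
  p5 = 0 | (0 + 0) | c.b.0 has moves —c→ p10
  p6 = 0 | d.c.b.0 has moves —d→ p11
  p7 = a.0 | c.b.0 has moves —a→ p11, —c→ p12
  p8 = (b.a.0 + a.0 | (0 + 0)) | b.0 has moves —a→ p10, —b→ p12, —b→ p13
  p9 = 0 has moves (no moves)
  p10 = 0 | (0 + 0) | b.0 has moves —b→ p14
  p11 = 0 | c.b.0 has moves —c→ p15
  p12 = a.0 | b.0 has moves —a→ p15, —b→ p16
  p13 = (b.a.0 + a.0 | (0 + 0)) | 0 has moves —a→ p14, —b→ p16
  p14 = 0 | (0 + 0) | 0 has moves (no moves)
  p15 = 0 | b.0 has moves —b→ p17
  p16 = a.0 | 0 has moves —a→ p17
  p17 = 0 | 0 has moves (no moves)
Q's transition system — 14 states:
  q0 = (b.a.0 + 0 | (0 + 0)) | d.c.b.0 + d.(0\{b,d} + a.0 + (0 + 0 + 0 | 0)) has moves —b→ q1, —d→ q2, —d→ q3
  q1 = a.0 | d.c.b.0 has moves —a→ q4, —d→ q5
  q2 = (b.a.0 + 0 | (0 + 0)) | c.b.0 has moves —b→ q5, —c→ q6
  q3 = 0\{b,d} + a.0 + (0 + 0 + 0 | 0) has moves —a→ q7
  q4 = 0 | d.c.b.0 has moves —d→ q8
  q5 = a.0 | c.b.0 has moves —a→ q8, —c→ q9
  q6 = (b.a.0 + 0 | (0 + 0)) | b.0 has moves —b→ q10, —b→ q9
  q7 = 0 has moves (no moves)
  q8 = 0 | c.b.0 has moves —c→ q11
  q9 = a.0 | b.0 has moves —a→ q11, —b→ q12
  q10 = (b.a.0 + 0 | (0 + 0)) | 0 has moves —b→ q12
  q11 = 0 | b.0 has moves —b→ q13
  q12 = a.0 | 0 has moves —a→ q13
  q13 = 0 | 0 has moves (no moves)
Trace ⟨a⟩ through P, begin at {p0}:
  after a @ step 1: {p1}
  P completes σ.
Trace ⟨a⟩ through Q, begin at {q0}:
  after a @ step 1: no successor for Q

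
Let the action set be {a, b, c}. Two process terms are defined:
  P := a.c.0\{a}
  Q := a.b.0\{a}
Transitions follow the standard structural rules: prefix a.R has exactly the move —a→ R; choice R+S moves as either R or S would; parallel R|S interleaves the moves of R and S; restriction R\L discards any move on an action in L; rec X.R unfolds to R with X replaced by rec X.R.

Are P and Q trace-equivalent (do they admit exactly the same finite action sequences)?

P's transition system — 3 states:
  p0 = a.c.0\{a} ⊢ =a=> p1
  p1 = c.0\{a} ⊢ =c=> p2
  p2 = 0\{a} ⊢ ∅
Q's transition system — 3 states:
  q0 = a.b.0\{a} ⊢ =a=> q1
  q1 = b.0\{a} ⊢ =b=> q2
  q2 = 0\{a} ⊢ ∅
Trace ⟨ac⟩ through P, begin at {p0}:
  after a @ step 1: {p1}
  after c @ step 2: {p2}
  — P admits the full trace.
Trace ⟨ac⟩ through Q, begin at {q0}:
  after a @ step 1: {q1}
  after c @ step 2: no successor for Q

NO — witness ⟨ac⟩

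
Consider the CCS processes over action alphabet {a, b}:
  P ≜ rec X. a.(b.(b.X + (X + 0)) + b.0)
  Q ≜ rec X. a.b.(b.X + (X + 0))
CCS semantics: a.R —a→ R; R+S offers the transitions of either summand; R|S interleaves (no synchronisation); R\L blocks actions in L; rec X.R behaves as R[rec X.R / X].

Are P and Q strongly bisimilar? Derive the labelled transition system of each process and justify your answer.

P's transition system — 4 states:
  u0 = rec X. a.(b.(b.X + (X + 0)) + b.0) → —a→ u1
  u1 = b.(b.(rec X. a.(b.(b.X + (X + 0)) + b.0)) + ((rec X. a.(b.(b.X + (X + 0)) + b.0)) + 0)) + b.0 → —b→ u2, —b→ u3
  u2 = 0 → ∅
  u3 = b.(rec X. a.(b.(b.X + (X + 0)) + b.0)) + ((rec X. a.(b.(b.X + (X + 0)) + b.0)) + 0) → —a→ u1, —b→ u0
Q's transition system — 3 states:
  v0 = rec X. a.b.(b.X + (X + 0)) → —a→ v1
  v1 = b.(b.(rec X. a.b.(b.X + (X + 0))) + ((rec X. a.b.(b.X + (X + 0))) + 0)) → —b→ v2
  v2 = b.(rec X. a.b.(b.X + (X + 0))) + ((rec X. a.b.(b.X + (X + 0))) + 0) → —a→ v1, —b→ v0
Coarsest stable partition (strong bisimilarity classes):
  B0 = {u0}
  B1 = {u1}
  B2 = {u3}
  B3 = {u2}
  B4 = {v0}
  B5 = {v1}
  B6 = {v2}
u0 ∈ B0, v0 ∈ B4 → different blocks

not bisimilar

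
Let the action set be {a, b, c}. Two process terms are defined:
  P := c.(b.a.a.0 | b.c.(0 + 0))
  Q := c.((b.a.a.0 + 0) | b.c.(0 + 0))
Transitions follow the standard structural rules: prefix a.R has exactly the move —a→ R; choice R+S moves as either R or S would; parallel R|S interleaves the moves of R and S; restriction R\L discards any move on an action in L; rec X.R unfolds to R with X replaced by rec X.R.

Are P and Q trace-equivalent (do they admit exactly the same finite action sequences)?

Reachable graph of P (13 states):
  p0 = c.(b.a.a.0 | b.c.(0 + 0)) | =c=> p1
  p1 = b.a.a.0 | b.c.(0 + 0) | =b=> p2, =b=> p3
  p2 = a.a.0 | b.c.(0 + 0) | =a=> p4, =b=> p5
  p3 = b.a.a.0 | c.(0 + 0) | =b=> p5, =c=> p6
  p4 = a.0 | b.c.(0 + 0) | =a=> p7, =b=> p8
  p5 = a.a.0 | c.(0 + 0) | =a=> p8, =c=> p9
  p6 = b.a.a.0 | (0 + 0) | =b=> p9
  p7 = 0 | b.c.(0 + 0) | =b=> p10
  p8 = a.0 | c.(0 + 0) | =a=> p10, =c=> p11
  p9 = a.a.0 | (0 + 0) | =a=> p11
  p10 = 0 | c.(0 + 0) | =c=> p12
  p11 = a.0 | (0 + 0) | =a=> p12
  p12 = 0 | (0 + 0) | (no moves)
Reachable graph of Q (13 states):
  q0 = c.((b.a.a.0 + 0) | b.c.(0 + 0)) | =c=> q1
  q1 = (b.a.a.0 + 0) | b.c.(0 + 0) | =b=> q2, =b=> q3
  q2 = (b.a.a.0 + 0) | c.(0 + 0) | =b=> q4, =c=> q5
  q3 = a.a.0 | b.c.(0 + 0) | =a=> q6, =b=> q4
  q4 = a.a.0 | c.(0 + 0) | =a=> q7, =c=> q8
  q5 = (b.a.a.0 + 0) | (0 + 0) | =b=> q8
  q6 = a.0 | b.c.(0 + 0) | =a=> q9, =b=> q7
  q7 = a.0 | c.(0 + 0) | =a=> q10, =c=> q11
  q8 = a.a.0 | (0 + 0) | =a=> q11
  q9 = 0 | b.c.(0 + 0) | =b=> q10
  q10 = 0 | c.(0 + 0) | =c=> q12
  q11 = a.0 | (0 + 0) | =a=> q12
  q12 = 0 | (0 + 0) | (no moves)
Coarsest stable partition (strong bisimilarity classes):
  B0 = {p0, q0}
  B1 = {p1, q1}
  B2 = {p3, q2}
  B3 = {p5, q4}
  B4 = {p9, q8}
  B5 = {p11, q11}
  B6 = {p12, q12}
  B7 = {p8, q7}
  B8 = {p10, q10}
  B9 = {p6, q5}
  B10 = {p2, q3}
  B11 = {p4, q6}
  B12 = {p7, q9}
p0 ∈ B0, q0 ∈ B0 → same block
Bisimilar ⇒ trace-equivalent.

trace-equivalent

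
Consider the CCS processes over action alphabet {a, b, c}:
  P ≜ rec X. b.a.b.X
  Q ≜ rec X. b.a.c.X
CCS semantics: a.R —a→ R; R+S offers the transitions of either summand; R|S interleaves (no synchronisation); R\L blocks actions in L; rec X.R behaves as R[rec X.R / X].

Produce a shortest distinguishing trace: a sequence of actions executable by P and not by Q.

LTS(P): 3 reachable states
  m0 = rec X. b.a.b.X :: ··b··> m1
  m1 = a.b.(rec X. b.a.b.X) :: ··a··> m2
  m2 = b.(rec X. b.a.b.X) :: ··b··> m0
LTS(Q): 3 reachable states
  n0 = rec X. b.a.c.X :: ··b··> n1
  n1 = a.c.(rec X. b.a.c.X) :: ··a··> n2
  n2 = c.(rec X. b.a.c.X) :: ··c··> n0
Executing bab from P (initial set {m0}):
  step 1 (b): {m1}
  step 2 (a): {m2}
  step 3 (b): {m0}
  ✓ P
Executing bab from Q (initial set {n0}):
  step 1 (b): {n1}
  step 2 (a): {n2}
  step 3 (b): no successor for Q

bab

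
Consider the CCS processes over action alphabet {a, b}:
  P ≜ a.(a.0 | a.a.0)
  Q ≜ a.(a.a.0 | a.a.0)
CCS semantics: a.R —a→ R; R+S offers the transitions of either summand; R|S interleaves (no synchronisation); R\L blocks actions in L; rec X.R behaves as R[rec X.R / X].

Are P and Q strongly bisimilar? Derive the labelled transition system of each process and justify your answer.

Reachable graph of P (7 states):
  p0 = a.(a.0 | a.a.0) :: --a--▸ p1
  p1 = a.0 | a.a.0 :: --a--▸ p2, --a--▸ p3
  p2 = 0 | a.a.0 :: --a--▸ p4
  p3 = a.0 | a.0 :: --a--▸ p4, --a--▸ p5
  p4 = 0 | a.0 :: --a--▸ p6
  p5 = a.0 | 0 :: --a--▸ p6
  p6 = 0 | 0 :: ∅
Reachable graph of Q (10 states):
  q0 = a.(a.a.0 | a.a.0) :: --a--▸ q1
  q1 = a.a.0 | a.a.0 :: --a--▸ q2, --a--▸ q3
  q2 = a.0 | a.a.0 :: --a--▸ q4, --a--▸ q5
  q3 = a.a.0 | a.0 :: --a--▸ q5, --a--▸ q6
  q4 = 0 | a.a.0 :: --a--▸ q7
  q5 = a.0 | a.0 :: --a--▸ q7, --a--▸ q8
  q6 = a.a.0 | 0 :: --a--▸ q8
  q7 = 0 | a.0 :: --a--▸ q9
  q8 = a.0 | 0 :: --a--▸ q9
  q9 = 0 | 0 :: ∅
Partition-refinement fixed point:
  B0 = {p0, q1}
  B1 = {p1, q2, q3}
  B2 = {p2, p3, q4, q5, q6}
  B3 = {p4, p5, q7, q8}
  B4 = {p6, q9}
  B5 = {q0}
p0 ∈ B0, q0 ∈ B5 → different blocks

P ≁ Q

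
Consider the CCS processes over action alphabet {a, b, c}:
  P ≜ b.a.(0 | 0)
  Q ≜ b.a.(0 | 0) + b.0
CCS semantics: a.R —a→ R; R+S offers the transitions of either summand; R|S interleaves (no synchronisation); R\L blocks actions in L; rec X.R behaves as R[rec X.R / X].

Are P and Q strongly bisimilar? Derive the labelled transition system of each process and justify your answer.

LTS(P): 3 reachable states
  u0 = b.a.(0 | 0) | =b=> u1
  u1 = a.(0 | 0) | =a=> u2
  u2 = 0 | 0 | ∅
LTS(Q): 4 reachable states
  v0 = b.a.(0 | 0) + b.0 | =b=> v1, =b=> v2
  v1 = 0 | ∅
  v2 = a.(0 | 0) | =a=> v3
  v3 = 0 | 0 | ∅
Coarsest stable partition (strong bisimilarity classes):
  B0 = {u0}
  B1 = {u1, v2}
  B2 = {u2, v1, v3}
  B3 = {v0}
u0 ∈ B0, v0 ∈ B3 → different blocks

NO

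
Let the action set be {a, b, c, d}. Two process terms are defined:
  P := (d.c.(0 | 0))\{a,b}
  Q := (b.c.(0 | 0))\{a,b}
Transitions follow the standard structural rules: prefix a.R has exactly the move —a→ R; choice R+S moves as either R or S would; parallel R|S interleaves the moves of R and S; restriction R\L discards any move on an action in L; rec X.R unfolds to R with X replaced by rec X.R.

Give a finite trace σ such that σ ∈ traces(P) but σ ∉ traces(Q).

P's transition system — 3 states:
  p0 = (d.c.(0 | 0))\{a,b} | ··d··> p1
  p1 = (c.(0 | 0))\{a,b} | ··c··> p2
  p2 = (0 | 0)\{a,b} | ·
Q's transition system — 1 states:
  q0 = (b.c.(0 | 0))\{a,b} | ·
Trace ⟨d⟩ through P, begin at {p0}:
  step 1 (d): {p1}
  — P admits the full trace.
Trace ⟨d⟩ through Q, begin at {q0}:
  step 1 (d): ∅ (Q stuck)

d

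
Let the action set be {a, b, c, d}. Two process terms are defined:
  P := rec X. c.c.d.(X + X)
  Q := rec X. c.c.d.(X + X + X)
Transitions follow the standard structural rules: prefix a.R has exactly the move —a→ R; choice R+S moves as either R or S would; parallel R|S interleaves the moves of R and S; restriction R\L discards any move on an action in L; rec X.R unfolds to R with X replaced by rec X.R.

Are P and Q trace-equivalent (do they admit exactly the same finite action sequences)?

Reachable graph of P (4 states):
  p0 = rec X. c.c.d.(X + X) :: -c-> p1
  p1 = c.d.((rec X. c.c.d.(X + X)) + (rec X. c.c.d.(X + X))) :: -c-> p2
  p2 = d.((rec X. c.c.d.(X + X)) + (rec X. c.c.d.(X + X))) :: -d-> p3
  p3 = (rec X. c.c.d.(X + X)) + (rec X. c.c.d.(X + X)) :: -c-> p1
Reachable graph of Q (4 states):
  q0 = rec X. c.c.d.(X + X + X) :: -c-> q1
  q1 = c.d.((rec X. c.c.d.(X + X + X)) + (rec X. c.c.d.(X + X + X)) + (rec X. c.c.d.(X + X + X))) :: -c-> q2
  q2 = d.((rec X. c.c.d.(X + X + X)) + (rec X. c.c.d.(X + X + X)) + (rec X. c.c.d.(X + X + X))) :: -d-> q3
  q3 = (rec X. c.c.d.(X + X + X)) + (rec X. c.c.d.(X + X + X)) + (rec X. c.c.d.(X + X + X)) :: -c-> q1
Partition-refinement fixed point:
  B0 = {p0, p3, q0, q3}
  B1 = {p1, q1}
  B2 = {p2, q2}
p0 ∈ B0, q0 ∈ B0 → same block
Bisimilar ⇒ trace-equivalent.

traces(P) = traces(Q)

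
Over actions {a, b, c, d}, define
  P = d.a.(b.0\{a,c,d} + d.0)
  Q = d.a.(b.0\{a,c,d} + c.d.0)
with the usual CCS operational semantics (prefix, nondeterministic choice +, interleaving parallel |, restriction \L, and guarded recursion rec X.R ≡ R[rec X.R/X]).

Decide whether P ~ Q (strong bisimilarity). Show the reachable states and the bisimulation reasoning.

P ≁ Q

Reachable graph of P (5 states):
  u0 = d.a.(b.0\{a,c,d} + d.0) ⊢ ··d··> u1
  u1 = a.(b.0\{a,c,d} + d.0) ⊢ ··a··> u2
  u2 = b.0\{a,c,d} + d.0 ⊢ ··b··> u3, ··d··> u4
  u3 = 0\{a,c,d} ⊢ stopped
  u4 = 0 ⊢ stopped
Reachable graph of Q (6 states):
  v0 = d.a.(b.0\{a,c,d} + c.d.0) ⊢ ··d··> v1
  v1 = a.(b.0\{a,c,d} + c.d.0) ⊢ ··a··> v2
  v2 = b.0\{a,c,d} + c.d.0 ⊢ ··b··> v3, ··c··> v4
  v3 = 0\{a,c,d} ⊢ stopped
  v4 = d.0 ⊢ ··d··> v5
  v5 = 0 ⊢ stopped
Bisimilarity quotient blocks:
  B0 = {u0}
  B1 = {u1}
  B2 = {u2}
  B3 = {u3, u4, v3, v5}
  B4 = {v0}
  B5 = {v1}
  B6 = {v2}
  B7 = {v4}
u0 ∈ B0, v0 ∈ B4 → different blocks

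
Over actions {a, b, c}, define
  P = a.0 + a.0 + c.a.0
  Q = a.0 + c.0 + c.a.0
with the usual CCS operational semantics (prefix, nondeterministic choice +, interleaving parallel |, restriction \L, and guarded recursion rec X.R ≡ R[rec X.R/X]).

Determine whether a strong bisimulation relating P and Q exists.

P ≁ Q

P's transition system — 3 states:
  u0 = a.0 + a.0 + c.a.0 | ··a··> u1, ··c··> u2
  u1 = 0 | ∅
  u2 = a.0 | ··a··> u1
Q's transition system — 3 states:
  v0 = a.0 + c.0 + c.a.0 | ··a··> v1, ··c··> v1, ··c··> v2
  v1 = 0 | ∅
  v2 = a.0 | ··a··> v1
Bisimilarity quotient blocks:
  B0 = {u0}
  B1 = {u1, v1}
  B2 = {u2, v2}
  B3 = {v0}
u0 ∈ B0, v0 ∈ B3 → different blocks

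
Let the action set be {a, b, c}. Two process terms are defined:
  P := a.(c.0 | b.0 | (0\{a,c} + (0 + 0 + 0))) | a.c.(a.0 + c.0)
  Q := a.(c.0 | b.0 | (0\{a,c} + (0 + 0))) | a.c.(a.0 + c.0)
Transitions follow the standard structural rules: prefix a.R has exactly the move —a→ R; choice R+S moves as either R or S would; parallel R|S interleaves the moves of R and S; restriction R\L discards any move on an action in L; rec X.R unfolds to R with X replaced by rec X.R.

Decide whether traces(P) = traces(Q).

YES

Reachable graph of P (20 states):
  m0 = a.(c.0 | b.0 | (0\{a,c} + (0 + 0 + 0))) | a.c.(a.0 + c.0) ⊢ ··a··> m1, ··a··> m2
  m1 = a.(c.0 | b.0 | (0\{a,c} + (0 + 0 + 0))) | c.(a.0 + c.0) ⊢ ··a··> m3, ··c··> m4
  m2 = c.0 | b.0 | (0\{a,c} + (0 + 0 + 0)) | a.c.(a.0 + c.0) ⊢ ··a··> m3, ··b··> m5, ··c··> m6
  m3 = c.0 | b.0 | (0\{a,c} + (0 + 0 + 0)) | c.(a.0 + c.0) ⊢ ··b··> m7, ··c··> m8, ··c··> m9
  m4 = a.(c.0 | b.0 | (0\{a,c} + (0 + 0 + 0))) | (a.0 + c.0) ⊢ ··a··> m10, ··a··> m9, ··c··> m10
  m5 = c.0 | 0 | (0\{a,c} + (0 + 0 + 0)) | a.c.(a.0 + c.0) ⊢ ··a··> m7, ··c··> m11
  m6 = 0 | b.0 | (0\{a,c} + (0 + 0 + 0)) | a.c.(a.0 + c.0) ⊢ ··a··> m8, ··b··> m11
  m7 = c.0 | 0 | (0\{a,c} + (0 + 0 + 0)) | c.(a.0 + c.0) ⊢ ··c··> m12, ··c··> m13
  m8 = 0 | b.0 | (0\{a,c} + (0 + 0 + 0)) | c.(a.0 + c.0) ⊢ ··b··> m12, ··c··> m14
  m9 = c.0 | b.0 | (0\{a,c} + (0 + 0 + 0)) | (a.0 + c.0) ⊢ ··a··> m15, ··b··> m13, ··c··> m14, ··c··> m15
  m10 = a.(c.0 | b.0 | (0\{a,c} + (0 + 0 + 0))) | 0 ⊢ ··a··> m15
  m11 = 0 | 0 | (0\{a,c} + (0 + 0 + 0)) | a.c.(a.0 + c.0) ⊢ ··a··> m12
  m12 = 0 | 0 | (0\{a,c} + (0 + 0 + 0)) | c.(a.0 + c.0) ⊢ ··c··> m16
  m13 = c.0 | 0 | (0\{a,c} + (0 + 0 + 0)) | (a.0 + c.0) ⊢ ··a··> m17, ··c··> m16, ··c··> m17
  m14 = 0 | b.0 | (0\{a,c} + (0 + 0 + 0)) | (a.0 + c.0) ⊢ ··a··> m18, ··b··> m16, ··c··> m18
  m15 = c.0 | b.0 | (0\{a,c} + (0 + 0 + 0)) | 0 ⊢ ··b··> m17, ··c··> m18
  m16 = 0 | 0 | (0\{a,c} + (0 + 0 + 0)) | (a.0 + c.0) ⊢ ··a··> m19, ··c··> m19
  m17 = c.0 | 0 | (0\{a,c} + (0 + 0 + 0)) | 0 ⊢ ··c··> m19
  m18 = 0 | b.0 | (0\{a,c} + (0 + 0 + 0)) | 0 ⊢ ··b··> m19
  m19 = 0 | 0 | (0\{a,c} + (0 + 0 + 0)) | 0 ⊢ ∅
Reachable graph of Q (20 states):
  n0 = a.(c.0 | b.0 | (0\{a,c} + (0 + 0))) | a.c.(a.0 + c.0) ⊢ ··a··> n1, ··a··> n2
  n1 = a.(c.0 | b.0 | (0\{a,c} + (0 + 0))) | c.(a.0 + c.0) ⊢ ··a··> n3, ··c··> n4
  n2 = c.0 | b.0 | (0\{a,c} + (0 + 0)) | a.c.(a.0 + c.0) ⊢ ··a··> n3, ··b··> n5, ··c··> n6
  n3 = c.0 | b.0 | (0\{a,c} + (0 + 0)) | c.(a.0 + c.0) ⊢ ··b··> n7, ··c··> n8, ··c··> n9
  n4 = a.(c.0 | b.0 | (0\{a,c} + (0 + 0))) | (a.0 + c.0) ⊢ ··a··> n10, ··a··> n9, ··c··> n10
  n5 = c.0 | 0 | (0\{a,c} + (0 + 0)) | a.c.(a.0 + c.0) ⊢ ··a··> n7, ··c··> n11
  n6 = 0 | b.0 | (0\{a,c} + (0 + 0)) | a.c.(a.0 + c.0) ⊢ ··a··> n8, ··b··> n11
  n7 = c.0 | 0 | (0\{a,c} + (0 + 0)) | c.(a.0 + c.0) ⊢ ··c··> n12, ··c··> n13
  n8 = 0 | b.0 | (0\{a,c} + (0 + 0)) | c.(a.0 + c.0) ⊢ ··b··> n12, ··c··> n14
  n9 = c.0 | b.0 | (0\{a,c} + (0 + 0)) | (a.0 + c.0) ⊢ ··a··> n15, ··b··> n13, ··c··> n14, ··c··> n15
  n10 = a.(c.0 | b.0 | (0\{a,c} + (0 + 0))) | 0 ⊢ ··a··> n15
  n11 = 0 | 0 | (0\{a,c} + (0 + 0)) | a.c.(a.0 + c.0) ⊢ ··a··> n12
  n12 = 0 | 0 | (0\{a,c} + (0 + 0)) | c.(a.0 + c.0) ⊢ ··c··> n16
  n13 = c.0 | 0 | (0\{a,c} + (0 + 0)) | (a.0 + c.0) ⊢ ··a··> n17, ··c··> n16, ··c··> n17
  n14 = 0 | b.0 | (0\{a,c} + (0 + 0)) | (a.0 + c.0) ⊢ ··a··> n18, ··b··> n16, ··c··> n18
  n15 = c.0 | b.0 | (0\{a,c} + (0 + 0)) | 0 ⊢ ··b··> n17, ··c··> n18
  n16 = 0 | 0 | (0\{a,c} + (0 + 0)) | (a.0 + c.0) ⊢ ··a··> n19, ··c··> n19
  n17 = c.0 | 0 | (0\{a,c} + (0 + 0)) | 0 ⊢ ··c··> n19
  n18 = 0 | b.0 | (0\{a,c} + (0 + 0)) | 0 ⊢ ··b··> n19
  n19 = 0 | 0 | (0\{a,c} + (0 + 0)) | 0 ⊢ ∅
Coarsest stable partition (strong bisimilarity classes):
  B0 = {m0, n0}
  B1 = {m1, n1}
  B2 = {m4, n4}
  B3 = {m10, n10}
  B4 = {m15, n15}
  B5 = {m17, n17}
  B6 = {m19, n19}
  B7 = {m18, n18}
  B8 = {m9, n9}
  B9 = {m13, n13}
  B10 = {m16, n16}
  B11 = {m14, n14}
  B12 = {m3, n3}
  B13 = {m7, n7}
  B14 = {m12, n12}
  B15 = {m8, n8}
  B16 = {m2, n2}
  B17 = {m5, n5}
  B18 = {m11, n11}
  B19 = {m6, n6}
m0 ∈ B0, n0 ∈ B0 → same block
Bisimilar ⇒ trace-equivalent.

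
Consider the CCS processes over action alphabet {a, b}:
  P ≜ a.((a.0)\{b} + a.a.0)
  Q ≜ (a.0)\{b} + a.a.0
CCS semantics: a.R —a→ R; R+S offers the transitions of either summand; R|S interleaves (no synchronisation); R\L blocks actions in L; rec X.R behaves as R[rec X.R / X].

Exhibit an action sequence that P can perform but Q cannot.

aaa

P's transition system — 5 states:
  p0 = a.((a.0)\{b} + a.a.0) → =a=> p1
  p1 = (a.0)\{b} + a.a.0 → =a=> p2, =a=> p3
  p2 = 0\{b} → ∅
  p3 = a.0 → =a=> p4
  p4 = 0 → ∅
Q's transition system — 4 states:
  q0 = (a.0)\{b} + a.a.0 → =a=> q1, =a=> q2
  q1 = 0\{b} → ∅
  q2 = a.0 → =a=> q3
  q3 = 0 → ∅
Run σ = ⟨aaa⟩ on P: start {p0}
  [1] a ⇒ {p1}
  [2] a ⇒ {p2, p3}
  [3] a ⇒ {p4}
  — P admits the full trace.
Run σ = ⟨aaa⟩ on Q: start {q0}
  [1] a ⇒ {q1, q2}
  [2] a ⇒ {q3}
  [3] a ⇒ ∅ (Q stuck)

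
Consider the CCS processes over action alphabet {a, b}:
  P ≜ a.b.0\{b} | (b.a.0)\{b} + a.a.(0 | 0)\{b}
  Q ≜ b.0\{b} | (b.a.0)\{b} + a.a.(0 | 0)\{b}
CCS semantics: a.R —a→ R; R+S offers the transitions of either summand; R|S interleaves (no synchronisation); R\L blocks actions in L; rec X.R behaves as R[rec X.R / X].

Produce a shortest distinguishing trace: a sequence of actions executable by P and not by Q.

ab

P's transition system — 5 states:
  p0 = a.b.0\{b} | (b.a.0)\{b} + a.a.(0 | 0)\{b} | --a--▸ p1, --a--▸ p2
  p1 = a.(0 | 0)\{b} | --a--▸ p3
  p2 = b.0\{b} | (b.a.0)\{b} | --b--▸ p4
  p3 = (0 | 0)\{b} | ·
  p4 = 0\{b} | (b.a.0)\{b} | ·
Q's transition system — 4 states:
  q0 = b.0\{b} | (b.a.0)\{b} + a.a.(0 | 0)\{b} | --a--▸ q1, --b--▸ q2
  q1 = a.(0 | 0)\{b} | --a--▸ q3
  q2 = 0\{b} | (b.a.0)\{b} | ·
  q3 = (0 | 0)\{b} | ·
Trace ⟨ab⟩ through P, begin at {p0}:
  step 1 (a): {p1, p2}
  step 2 (b): {p4}
  ✓ P
Trace ⟨ab⟩ through Q, begin at {q0}:
  step 1 (a): {q1}
  step 2 (b): ∅ (Q stuck)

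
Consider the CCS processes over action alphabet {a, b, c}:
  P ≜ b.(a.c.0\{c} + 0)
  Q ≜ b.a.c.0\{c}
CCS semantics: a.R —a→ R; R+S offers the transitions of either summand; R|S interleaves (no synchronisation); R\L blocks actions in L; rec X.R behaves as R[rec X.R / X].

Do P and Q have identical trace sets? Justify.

LTS(P): 4 reachable states
  m0 = b.(a.c.0\{c} + 0) → -b-> m1
  m1 = a.c.0\{c} + 0 → -a-> m2
  m2 = c.0\{c} → -c-> m3
  m3 = 0\{c} → ∅
LTS(Q): 4 reachable states
  n0 = b.a.c.0\{c} → -b-> n1
  n1 = a.c.0\{c} → -a-> n2
  n2 = c.0\{c} → -c-> n3
  n3 = 0\{c} → ∅
Partition-refinement fixed point:
  B0 = {m0, n0}
  B1 = {m1, n1}
  B2 = {m2, n2}
  B3 = {m3, n3}
m0 ∈ B0, n0 ∈ B0 → same block
Bisimilar ⇒ trace-equivalent.

YES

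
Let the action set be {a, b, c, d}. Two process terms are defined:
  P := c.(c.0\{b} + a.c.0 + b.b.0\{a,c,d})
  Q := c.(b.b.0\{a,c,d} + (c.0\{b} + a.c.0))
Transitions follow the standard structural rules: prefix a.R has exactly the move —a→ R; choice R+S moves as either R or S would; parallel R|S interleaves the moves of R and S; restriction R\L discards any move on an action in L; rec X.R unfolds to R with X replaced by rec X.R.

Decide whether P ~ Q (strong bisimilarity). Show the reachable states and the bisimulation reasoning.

YES

LTS(P): 7 reachable states
  m0 = c.(c.0\{b} + a.c.0 + b.b.0\{a,c,d}) has moves —c→ m1
  m1 = c.0\{b} + a.c.0 + b.b.0\{a,c,d} has moves —a→ m2, —b→ m3, —c→ m4
  m2 = c.0 has moves —c→ m5
  m3 = b.0\{a,c,d} has moves —b→ m6
  m4 = 0\{b} has moves deadlocked
  m5 = 0 has moves deadlocked
  m6 = 0\{a,c,d} has moves deadlocked
LTS(Q): 7 reachable states
  n0 = c.(b.b.0\{a,c,d} + (c.0\{b} + a.c.0)) has moves —c→ n1
  n1 = b.b.0\{a,c,d} + (c.0\{b} + a.c.0) has moves —a→ n2, —b→ n3, —c→ n4
  n2 = c.0 has moves —c→ n5
  n3 = b.0\{a,c,d} has moves —b→ n6
  n4 = 0\{b} has moves deadlocked
  n5 = 0 has moves deadlocked
  n6 = 0\{a,c,d} has moves deadlocked
Coarsest stable partition (strong bisimilarity classes):
  B0 = {m0, n0}
  B1 = {m1, n1}
  B2 = {m4, m5, m6, n4, n5, n6}
  B3 = {m3, n3}
  B4 = {m2, n2}
m0 ∈ B0, n0 ∈ B0 → same block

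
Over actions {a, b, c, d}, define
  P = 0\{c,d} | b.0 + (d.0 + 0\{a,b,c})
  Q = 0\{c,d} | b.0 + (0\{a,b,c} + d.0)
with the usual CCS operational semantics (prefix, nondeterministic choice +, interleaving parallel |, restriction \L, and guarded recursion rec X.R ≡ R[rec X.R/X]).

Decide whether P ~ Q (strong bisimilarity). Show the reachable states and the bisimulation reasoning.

Reachable graph of P (3 states):
  m0 = 0\{c,d} | b.0 + (d.0 + 0\{a,b,c}) | ··b··> m1, ··d··> m2
  m1 = 0\{c,d} | 0 | ∅
  m2 = 0 | ∅
Reachable graph of Q (3 states):
  n0 = 0\{c,d} | b.0 + (0\{a,b,c} + d.0) | ··b··> n1, ··d··> n2
  n1 = 0\{c,d} | 0 | ∅
  n2 = 0 | ∅
Partition-refinement fixed point:
  B0 = {m0, n0}
  B1 = {m1, m2, n1, n2}
m0 ∈ B0, n0 ∈ B0 → same block

bisimilar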